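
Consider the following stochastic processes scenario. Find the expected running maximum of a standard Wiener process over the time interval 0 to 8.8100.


E(max B(s)) = sqrt(2t/pi)
= sqrt(2*8.8100/pi)
= sqrt(5.6086)
= 2.3683

2.3683


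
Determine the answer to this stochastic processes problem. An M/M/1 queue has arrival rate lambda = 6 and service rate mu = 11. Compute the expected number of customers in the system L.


rho = 6/11 = 0.5455
L = rho/(1-rho)
= 0.5455/0.4545
= 1.2000

1.2000


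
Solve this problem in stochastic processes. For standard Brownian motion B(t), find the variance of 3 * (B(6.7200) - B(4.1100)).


Var(alpha*(B(t)-B(s))) = alpha^2 * (t-s)
= 3^2 * (6.7200 - 4.1100)
= 9 * 2.6100
= 23.4900

23.4900


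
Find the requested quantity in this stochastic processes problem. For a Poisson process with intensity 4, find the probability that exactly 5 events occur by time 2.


P(N(t)=k) = (lambda*t)^k * exp(-lambda*t) / k!
lambda*t = 8
= 8^5 * exp(-8) / 5!
= 32768 * 3.3546e-04 / 120
= 0.0916

0.0916


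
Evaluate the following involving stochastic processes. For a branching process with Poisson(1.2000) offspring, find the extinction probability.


Since mu = 1.2000 > 1, extinction prob q < 1.
Solve s = exp(mu*(s-1)) iteratively.
q = 0.6863

0.6863


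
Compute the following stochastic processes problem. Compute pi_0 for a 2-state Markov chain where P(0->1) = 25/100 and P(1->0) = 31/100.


Stationary distribution: pi_0 = p10/(p01+p10), pi_1 = p01/(p01+p10)
p01 = 0.2500, p10 = 0.3100
pi_0 = 0.5536

0.5536


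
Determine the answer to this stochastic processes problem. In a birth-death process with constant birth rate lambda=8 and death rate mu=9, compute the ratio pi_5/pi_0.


For birth-death process, pi_n/pi_0 = (lambda/mu)^n
= (8/9)^5
= 0.5549

0.5549


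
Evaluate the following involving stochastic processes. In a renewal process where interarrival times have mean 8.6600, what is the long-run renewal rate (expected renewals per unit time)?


Long-run renewal rate = 1/E(X)
= 1/8.6600
= 0.1155

0.1155


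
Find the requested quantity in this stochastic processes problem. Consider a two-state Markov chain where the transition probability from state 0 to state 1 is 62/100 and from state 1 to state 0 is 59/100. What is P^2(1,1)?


Computing P^2 by matrix multiplication.
P = [[0.3800, 0.6200], [0.5900, 0.4100]]
After raising P to the power 2:
P^2(1,1) = 0.5339

0.5339


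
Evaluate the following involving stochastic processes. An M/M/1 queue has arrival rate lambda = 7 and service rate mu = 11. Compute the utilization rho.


rho = lambda/mu
= 7/11
= 0.6364

0.6364


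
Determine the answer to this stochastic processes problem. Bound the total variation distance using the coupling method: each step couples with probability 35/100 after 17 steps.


TV distance bound <= (1-delta)^n
= (1 - 0.3500)^17
= 0.6500^17
= 6.5997e-04

6.5997e-04


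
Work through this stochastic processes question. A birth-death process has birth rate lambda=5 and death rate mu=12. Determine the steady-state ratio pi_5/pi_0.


For birth-death process, pi_n/pi_0 = (lambda/mu)^n
= (5/12)^5
= 0.0126

0.0126


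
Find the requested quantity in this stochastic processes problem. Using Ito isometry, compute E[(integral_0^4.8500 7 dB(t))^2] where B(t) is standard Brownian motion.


By Ito isometry: E[(int f dB)^2] = int f^2 dt
= 7^2 * 4.8500
= 49 * 4.8500 = 237.6500

237.6500


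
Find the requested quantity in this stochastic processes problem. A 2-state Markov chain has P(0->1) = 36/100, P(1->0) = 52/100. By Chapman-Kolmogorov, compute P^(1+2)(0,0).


P^3 = P^1 * P^2
Computing via matrix multiplication of the transition matrix.
Entry (0,0) of P^3 = 0.5916

0.5916


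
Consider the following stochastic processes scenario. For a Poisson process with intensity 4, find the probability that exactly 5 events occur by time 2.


P(N(t)=k) = (lambda*t)^k * exp(-lambda*t) / k!
lambda*t = 8
= 8^5 * exp(-8) / 5!
= 32768 * 3.3546e-04 / 120
= 0.0916

0.0916


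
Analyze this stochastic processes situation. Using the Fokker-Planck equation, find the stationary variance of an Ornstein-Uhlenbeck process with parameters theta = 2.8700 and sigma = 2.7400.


Stationary variance = sigma^2 / (2*theta)
= 2.7400^2 / (2*2.8700)
= 7.5076 / 5.7400
= 1.3079

1.3079


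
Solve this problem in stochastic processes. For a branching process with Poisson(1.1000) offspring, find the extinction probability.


Since mu = 1.1000 > 1, extinction prob q < 1.
Solve s = exp(mu*(s-1)) iteratively.
q = 0.8239

0.8239


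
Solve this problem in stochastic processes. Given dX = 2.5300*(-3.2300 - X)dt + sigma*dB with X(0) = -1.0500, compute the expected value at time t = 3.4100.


E[X(t)] = mu + (X(0) - mu)*exp(-theta*t)
= -3.2300 + (-1.0500 - -3.2300)*exp(-2.5300*3.4100)
= -3.2300 + 2.1800 * 1.7915e-04
= -3.2296

-3.2296


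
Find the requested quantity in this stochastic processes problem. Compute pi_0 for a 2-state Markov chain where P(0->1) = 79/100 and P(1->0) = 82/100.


Stationary distribution: pi_0 = p10/(p01+p10), pi_1 = p01/(p01+p10)
p01 = 0.7900, p10 = 0.8200
pi_0 = 0.5093

0.5093


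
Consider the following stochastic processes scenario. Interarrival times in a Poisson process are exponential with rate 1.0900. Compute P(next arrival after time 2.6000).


P(X > t) = exp(-lambda * t)
= exp(-1.0900 * 2.6000)
= exp(-2.8340) = 0.0588

0.0588


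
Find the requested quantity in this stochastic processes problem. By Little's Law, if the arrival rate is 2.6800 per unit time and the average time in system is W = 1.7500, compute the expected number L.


Little's Law: L = lambda * W
= 2.6800 * 1.7500
= 4.6900

4.6900


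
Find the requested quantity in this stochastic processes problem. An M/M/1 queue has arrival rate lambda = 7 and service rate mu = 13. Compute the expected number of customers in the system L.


rho = 7/13 = 0.5385
L = rho/(1-rho)
= 0.5385/0.4615
= 1.1667

1.1667


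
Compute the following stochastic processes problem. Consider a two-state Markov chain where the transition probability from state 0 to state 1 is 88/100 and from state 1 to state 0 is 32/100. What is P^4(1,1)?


Computing P^4 by matrix multiplication.
P = [[0.1200, 0.8800], [0.3200, 0.6800]]
After raising P to the power 4:
P^4(1,1) = 0.7338

0.7338


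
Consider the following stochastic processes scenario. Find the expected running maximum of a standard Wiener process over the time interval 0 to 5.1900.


E(max B(s)) = sqrt(2t/pi)
= sqrt(2*5.1900/pi)
= sqrt(3.3041)
= 1.8177

1.8177


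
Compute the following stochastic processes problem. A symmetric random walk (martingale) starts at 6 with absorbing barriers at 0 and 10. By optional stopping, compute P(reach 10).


By optional stopping theorem: E(M at tau) = M(0) = 6
P(hit 10)*10 + P(hit 0)*0 = 6
P(hit 10) = (6 - 0)/(10 - 0) = 3/5 = 0.6000

0.6000


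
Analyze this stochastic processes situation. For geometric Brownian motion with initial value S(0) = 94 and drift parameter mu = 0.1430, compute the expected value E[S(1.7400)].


E[S(t)] = S(0) * exp(mu * t)
= 94 * exp(0.1430 * 1.7400)
= 94 * 1.2825
= 120.5560

120.5560


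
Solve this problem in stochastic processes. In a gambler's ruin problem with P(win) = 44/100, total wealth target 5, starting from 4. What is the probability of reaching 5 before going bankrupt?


Gambler's ruin formula:
r = q/p = 0.5600/0.4400 = 1.2727
P(win) = (1 - r^i)/(1 - r^N)
= (1 - 1.2727^4)/(1 - 1.2727^5)
= 0.6941

0.6941


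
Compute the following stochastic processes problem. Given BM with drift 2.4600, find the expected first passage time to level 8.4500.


Expected first passage time = a/mu
= 8.4500/2.4600
= 3.4350

3.4350


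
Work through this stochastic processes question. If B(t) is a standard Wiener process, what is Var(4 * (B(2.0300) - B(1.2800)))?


Var(alpha*(B(t)-B(s))) = alpha^2 * (t-s)
= 4^2 * (2.0300 - 1.2800)
= 16 * 0.7500
= 12.0000

12.0000


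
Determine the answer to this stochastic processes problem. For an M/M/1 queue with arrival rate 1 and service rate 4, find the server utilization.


rho = lambda/mu
= 1/4
= 0.2500

0.2500


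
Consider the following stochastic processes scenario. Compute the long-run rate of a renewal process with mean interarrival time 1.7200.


Long-run renewal rate = 1/E(X)
= 1/1.7200
= 0.5814

0.5814


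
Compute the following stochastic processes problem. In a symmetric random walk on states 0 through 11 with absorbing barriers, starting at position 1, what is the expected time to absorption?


For symmetric RW on 0,...,N with absorbing barriers, E(i) = i*(N-i)
E(1) = 1 * 10 = 10

10


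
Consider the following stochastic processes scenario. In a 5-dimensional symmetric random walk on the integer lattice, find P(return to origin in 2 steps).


P(return in 2 steps) = P(reverse first step) = 1/(2d)
= 1/10
= 0.1000

0.1000


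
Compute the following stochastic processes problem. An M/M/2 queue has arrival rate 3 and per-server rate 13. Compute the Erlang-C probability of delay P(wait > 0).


a = lambda/mu = 0.2308
rho = a/c = 0.1154
Erlang-C formula applied:
C(c,a) = 0.0239

0.0239


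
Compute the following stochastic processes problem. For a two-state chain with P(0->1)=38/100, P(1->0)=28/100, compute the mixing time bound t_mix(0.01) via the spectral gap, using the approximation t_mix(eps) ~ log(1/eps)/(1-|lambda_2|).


lambda_2 = |1 - p01 - p10| = |1 - 0.3800 - 0.2800| = 0.3400
t_mix ~ log(1/eps)/(1 - |lambda_2|)
= log(100)/(1 - 0.3400) = 4.6052/0.6600
= 6.9775

6.9775


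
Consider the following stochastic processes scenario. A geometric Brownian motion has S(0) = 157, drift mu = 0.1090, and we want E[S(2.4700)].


E[S(t)] = S(0) * exp(mu * t)
= 157 * exp(0.1090 * 2.4700)
= 157 * 1.3090
= 205.5061

205.5061


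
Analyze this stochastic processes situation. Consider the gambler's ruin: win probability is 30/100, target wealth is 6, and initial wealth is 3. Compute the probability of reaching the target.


Gambler's ruin formula:
r = q/p = 0.7000/0.3000 = 2.3333
P(win) = (1 - r^i)/(1 - r^N)
= (1 - 2.3333^3)/(1 - 2.3333^6)
= 0.0730

0.0730


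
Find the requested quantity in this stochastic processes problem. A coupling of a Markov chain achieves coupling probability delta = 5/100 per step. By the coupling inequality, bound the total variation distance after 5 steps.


TV distance bound <= (1-delta)^n
= (1 - 0.0500)^5
= 0.9500^5
= 0.7738

0.7738


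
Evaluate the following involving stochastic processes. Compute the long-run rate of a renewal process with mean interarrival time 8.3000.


Long-run renewal rate = 1/E(X)
= 1/8.3000
= 0.1205

0.1205


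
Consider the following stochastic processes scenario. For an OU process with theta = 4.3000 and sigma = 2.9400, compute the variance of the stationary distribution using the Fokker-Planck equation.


Stationary variance = sigma^2 / (2*theta)
= 2.9400^2 / (2*4.3000)
= 8.6436 / 8.6000
= 1.0051

1.0051


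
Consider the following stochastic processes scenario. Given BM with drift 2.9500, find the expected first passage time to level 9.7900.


Expected first passage time = a/mu
= 9.7900/2.9500
= 3.3186

3.3186


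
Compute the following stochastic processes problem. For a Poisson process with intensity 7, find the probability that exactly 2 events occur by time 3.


P(N(t)=k) = (lambda*t)^k * exp(-lambda*t) / k!
lambda*t = 21
= 21^2 * exp(-21) / 2!
= 441 * 7.5826e-10 / 2
= 1.6720e-07

1.6720e-07


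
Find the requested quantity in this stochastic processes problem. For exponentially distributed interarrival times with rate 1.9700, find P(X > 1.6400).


P(X > t) = exp(-lambda * t)
= exp(-1.9700 * 1.6400)
= exp(-3.2308) = 0.0395

0.0395


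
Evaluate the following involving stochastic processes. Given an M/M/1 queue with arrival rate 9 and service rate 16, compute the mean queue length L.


rho = 9/16 = 0.5625
L = rho/(1-rho)
= 0.5625/0.4375
= 1.2857

1.2857


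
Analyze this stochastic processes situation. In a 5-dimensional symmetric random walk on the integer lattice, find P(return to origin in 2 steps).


P(return in 2 steps) = P(reverse first step) = 1/(2d)
= 1/10
= 0.1000

0.1000


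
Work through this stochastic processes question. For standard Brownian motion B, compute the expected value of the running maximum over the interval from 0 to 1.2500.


E(max B(s)) = sqrt(2t/pi)
= sqrt(2*1.2500/pi)
= sqrt(0.7958)
= 0.8921

0.8921


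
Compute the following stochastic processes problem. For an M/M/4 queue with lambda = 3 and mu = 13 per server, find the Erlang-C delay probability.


a = lambda/mu = 0.2308
rho = a/c = 0.0577
Erlang-C formula applied:
C(c,a) = 9.9560e-05

9.9560e-05


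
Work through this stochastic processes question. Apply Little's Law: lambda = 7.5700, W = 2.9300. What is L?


Little's Law: L = lambda * W
= 7.5700 * 2.9300
= 22.1801

22.1801


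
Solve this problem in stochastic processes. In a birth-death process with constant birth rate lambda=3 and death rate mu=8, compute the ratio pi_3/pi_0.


For birth-death process, pi_n/pi_0 = (lambda/mu)^n
= (3/8)^3
= 0.0527

0.0527


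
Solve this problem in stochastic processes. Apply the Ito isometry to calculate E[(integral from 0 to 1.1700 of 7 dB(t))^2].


By Ito isometry: E[(int f dB)^2] = int f^2 dt
= 7^2 * 1.1700
= 49 * 1.1700 = 57.3300

57.3300


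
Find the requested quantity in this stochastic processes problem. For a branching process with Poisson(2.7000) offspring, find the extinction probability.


Since mu = 2.7000 > 1, extinction prob q < 1.
Solve s = exp(mu*(s-1)) iteratively.
q = 0.0844

0.0844


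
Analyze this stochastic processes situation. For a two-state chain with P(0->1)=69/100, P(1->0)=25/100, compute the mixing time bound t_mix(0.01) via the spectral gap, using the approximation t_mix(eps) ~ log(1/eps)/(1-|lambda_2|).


lambda_2 = |1 - p01 - p10| = |1 - 0.6900 - 0.2500| = 0.0600
t_mix ~ log(1/eps)/(1 - |lambda_2|)
= log(100)/(1 - 0.0600) = 4.6052/0.9400
= 4.8991

4.8991


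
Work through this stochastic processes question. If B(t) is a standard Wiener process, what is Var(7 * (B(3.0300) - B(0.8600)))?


Var(alpha*(B(t)-B(s))) = alpha^2 * (t-s)
= 7^2 * (3.0300 - 0.8600)
= 49 * 2.1700
= 106.3300

106.3300


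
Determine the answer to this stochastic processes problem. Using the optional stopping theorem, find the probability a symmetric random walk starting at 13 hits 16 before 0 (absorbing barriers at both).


By optional stopping theorem: E(M at tau) = M(0) = 13
P(hit 16)*16 + P(hit 0)*0 = 13
P(hit 16) = (13 - 0)/(16 - 0) = 13/16 = 0.8125

0.8125


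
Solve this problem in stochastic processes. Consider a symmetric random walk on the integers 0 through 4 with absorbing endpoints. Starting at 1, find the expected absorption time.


For symmetric RW on 0,...,N with absorbing barriers, E(i) = i*(N-i)
E(1) = 1 * 3 = 3

3


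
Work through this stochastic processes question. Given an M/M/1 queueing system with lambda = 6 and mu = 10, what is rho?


rho = lambda/mu
= 6/10
= 0.6000

0.6000


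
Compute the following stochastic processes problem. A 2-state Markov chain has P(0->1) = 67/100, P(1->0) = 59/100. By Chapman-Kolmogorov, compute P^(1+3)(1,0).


P^4 = P^1 * P^3
Computing via matrix multiplication of the transition matrix.
Entry (1,0) of P^4 = 0.4661

0.4661


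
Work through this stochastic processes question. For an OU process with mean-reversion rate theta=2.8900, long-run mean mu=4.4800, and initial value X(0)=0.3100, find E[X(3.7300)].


E[X(t)] = mu + (X(0) - mu)*exp(-theta*t)
= 4.4800 + (0.3100 - 4.4800)*exp(-2.8900*3.7300)
= 4.4800 + -4.1700 * 2.0818e-05
= 4.4799

4.4799


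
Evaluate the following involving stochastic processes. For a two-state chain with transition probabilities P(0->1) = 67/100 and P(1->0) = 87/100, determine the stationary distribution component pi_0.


Stationary distribution: pi_0 = p10/(p01+p10), pi_1 = p01/(p01+p10)
p01 = 0.6700, p10 = 0.8700
pi_0 = 0.5649

0.5649


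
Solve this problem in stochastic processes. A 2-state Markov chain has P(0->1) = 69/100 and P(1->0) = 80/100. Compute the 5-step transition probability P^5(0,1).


Computing P^5 by matrix multiplication.
P = [[0.3100, 0.6900], [0.8000, 0.2000]]
After raising P to the power 5:
P^5(0,1) = 0.4762

0.4762


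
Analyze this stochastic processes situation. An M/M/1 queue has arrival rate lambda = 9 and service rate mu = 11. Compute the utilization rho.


rho = lambda/mu
= 9/11
= 0.8182

0.8182


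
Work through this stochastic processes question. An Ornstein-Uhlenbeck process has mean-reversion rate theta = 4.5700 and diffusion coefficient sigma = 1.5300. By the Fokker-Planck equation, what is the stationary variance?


Stationary variance = sigma^2 / (2*theta)
= 1.5300^2 / (2*4.5700)
= 2.3409 / 9.1400
= 0.2561

0.2561


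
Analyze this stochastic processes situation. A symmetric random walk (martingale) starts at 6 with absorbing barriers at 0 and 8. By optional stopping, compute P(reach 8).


By optional stopping theorem: E(M at tau) = M(0) = 6
P(hit 8)*8 + P(hit 0)*0 = 6
P(hit 8) = (6 - 0)/(8 - 0) = 3/4 = 0.7500

0.7500


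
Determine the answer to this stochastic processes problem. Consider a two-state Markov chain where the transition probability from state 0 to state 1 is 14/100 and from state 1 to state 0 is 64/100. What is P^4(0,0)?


Computing P^4 by matrix multiplication.
P = [[0.8600, 0.1400], [0.6400, 0.3600]]
After raising P to the power 4:
P^4(0,0) = 0.8209

0.8209


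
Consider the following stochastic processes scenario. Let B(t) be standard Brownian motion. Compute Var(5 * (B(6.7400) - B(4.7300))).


Var(alpha*(B(t)-B(s))) = alpha^2 * (t-s)
= 5^2 * (6.7400 - 4.7300)
= 25 * 2.0100
= 50.2500

50.2500


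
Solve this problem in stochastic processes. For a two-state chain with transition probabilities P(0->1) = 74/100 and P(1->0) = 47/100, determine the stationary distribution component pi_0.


Stationary distribution: pi_0 = p10/(p01+p10), pi_1 = p01/(p01+p10)
p01 = 0.7400, p10 = 0.4700
pi_0 = 0.3884

0.3884


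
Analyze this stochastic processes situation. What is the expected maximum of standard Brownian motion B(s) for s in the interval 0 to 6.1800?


E(max B(s)) = sqrt(2t/pi)
= sqrt(2*6.1800/pi)
= sqrt(3.9343)
= 1.9835

1.9835


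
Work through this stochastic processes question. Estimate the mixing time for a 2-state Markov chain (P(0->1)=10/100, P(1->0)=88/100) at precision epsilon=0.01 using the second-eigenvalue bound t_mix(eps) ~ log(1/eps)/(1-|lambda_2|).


lambda_2 = |1 - p01 - p10| = |1 - 0.1000 - 0.8800| = 0.0200
t_mix ~ log(1/eps)/(1 - |lambda_2|)
= log(100)/(1 - 0.0200) = 4.6052/0.9800
= 4.6992

4.6992


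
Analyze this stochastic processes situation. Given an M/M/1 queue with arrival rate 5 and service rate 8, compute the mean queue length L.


rho = 5/8 = 0.6250
L = rho/(1-rho)
= 0.6250/0.3750
= 1.6667

1.6667


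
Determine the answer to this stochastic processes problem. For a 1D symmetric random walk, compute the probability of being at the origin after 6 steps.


P(S(6) = 0) = C(6,3) / 4^3
= 20 / 64
= 0.3125

0.3125


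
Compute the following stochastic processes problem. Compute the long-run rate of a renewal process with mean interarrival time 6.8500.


Long-run renewal rate = 1/E(X)
= 1/6.8500
= 0.1460

0.1460


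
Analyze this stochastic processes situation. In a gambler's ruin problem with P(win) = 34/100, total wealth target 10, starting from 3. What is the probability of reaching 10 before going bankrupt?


Gambler's ruin formula:
r = q/p = 0.6600/0.3400 = 1.9412
P(win) = (1 - r^i)/(1 - r^N)
= (1 - 1.9412^3)/(1 - 1.9412^10)
= 0.0083

0.0083


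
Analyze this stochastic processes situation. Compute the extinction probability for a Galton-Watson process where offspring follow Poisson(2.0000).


Since mu = 2.0000 > 1, extinction prob q < 1.
Solve s = exp(mu*(s-1)) iteratively.
q = 0.2032

0.2032


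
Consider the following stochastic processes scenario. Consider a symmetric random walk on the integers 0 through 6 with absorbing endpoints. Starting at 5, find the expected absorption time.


For symmetric RW on 0,...,N with absorbing barriers, E(i) = i*(N-i)
E(5) = 5 * 1 = 5

5


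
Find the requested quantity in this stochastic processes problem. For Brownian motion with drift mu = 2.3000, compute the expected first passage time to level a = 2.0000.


Expected first passage time = a/mu
= 2.0000/2.3000
= 0.8696

0.8696


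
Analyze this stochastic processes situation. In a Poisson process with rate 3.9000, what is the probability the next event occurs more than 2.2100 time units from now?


P(X > t) = exp(-lambda * t)
= exp(-3.9000 * 2.2100)
= exp(-8.6190) = 1.8064e-04

1.8064e-04


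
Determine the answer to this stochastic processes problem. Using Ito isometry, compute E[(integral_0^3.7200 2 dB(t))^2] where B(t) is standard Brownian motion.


By Ito isometry: E[(int f dB)^2] = int f^2 dt
= 2^2 * 3.7200
= 4 * 3.7200 = 14.8800

14.8800


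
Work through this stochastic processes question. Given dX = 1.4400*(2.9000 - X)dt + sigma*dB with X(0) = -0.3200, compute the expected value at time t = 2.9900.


E[X(t)] = mu + (X(0) - mu)*exp(-theta*t)
= 2.9000 + (-0.3200 - 2.9000)*exp(-1.4400*2.9900)
= 2.9000 + -3.2200 * 0.0135
= 2.8566

2.8566


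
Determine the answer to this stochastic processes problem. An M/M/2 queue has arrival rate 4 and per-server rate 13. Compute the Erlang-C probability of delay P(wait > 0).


a = lambda/mu = 0.3077
rho = a/c = 0.1538
Erlang-C formula applied:
C(c,a) = 0.0410

0.0410


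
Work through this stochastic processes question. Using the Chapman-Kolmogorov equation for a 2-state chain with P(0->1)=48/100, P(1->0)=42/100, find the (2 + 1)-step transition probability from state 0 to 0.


P^3 = P^2 * P^1
Computing via matrix multiplication of the transition matrix.
Entry (0,0) of P^3 = 0.4672

0.4672


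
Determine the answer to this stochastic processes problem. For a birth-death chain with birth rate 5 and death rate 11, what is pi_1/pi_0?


For birth-death process, pi_n/pi_0 = (lambda/mu)^n
= (5/11)^1
= 0.4545

0.4545


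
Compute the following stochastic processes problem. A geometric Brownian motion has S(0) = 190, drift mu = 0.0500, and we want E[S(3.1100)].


E[S(t)] = S(0) * exp(mu * t)
= 190 * exp(0.0500 * 3.1100)
= 190 * 1.1682
= 221.9660

221.9660


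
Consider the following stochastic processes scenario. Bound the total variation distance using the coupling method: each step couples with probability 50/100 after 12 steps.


TV distance bound <= (1-delta)^n
= (1 - 0.5000)^12
= 0.5000^12
= 2.4414e-04

2.4414e-04


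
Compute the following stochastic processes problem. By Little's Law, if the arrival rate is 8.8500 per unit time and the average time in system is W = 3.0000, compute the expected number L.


Little's Law: L = lambda * W
= 8.8500 * 3.0000
= 26.5500

26.5500


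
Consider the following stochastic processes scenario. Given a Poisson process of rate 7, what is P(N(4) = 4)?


P(N(t)=k) = (lambda*t)^k * exp(-lambda*t) / k!
lambda*t = 28
= 28^4 * exp(-28) / 4!
= 614656 * 6.9144e-13 / 24
= 1.7708e-08

1.7708e-08


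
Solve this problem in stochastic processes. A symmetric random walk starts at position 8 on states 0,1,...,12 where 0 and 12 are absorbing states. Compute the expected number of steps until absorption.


For symmetric RW on 0,...,N with absorbing barriers, E(i) = i*(N-i)
E(8) = 8 * 4 = 32

32


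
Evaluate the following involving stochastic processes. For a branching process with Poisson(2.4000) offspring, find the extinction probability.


Since mu = 2.4000 > 1, extinction prob q < 1.
Solve s = exp(mu*(s-1)) iteratively.
q = 0.1214

0.1214


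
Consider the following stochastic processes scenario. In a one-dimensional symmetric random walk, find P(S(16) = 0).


P(S(16) = 0) = C(16,8) / 4^8
= 12870 / 65536
= 0.1964

0.1964


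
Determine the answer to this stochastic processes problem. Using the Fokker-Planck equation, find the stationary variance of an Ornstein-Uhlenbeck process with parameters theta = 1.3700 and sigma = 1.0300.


Stationary variance = sigma^2 / (2*theta)
= 1.0300^2 / (2*1.3700)
= 1.0609 / 2.7400
= 0.3872

0.3872


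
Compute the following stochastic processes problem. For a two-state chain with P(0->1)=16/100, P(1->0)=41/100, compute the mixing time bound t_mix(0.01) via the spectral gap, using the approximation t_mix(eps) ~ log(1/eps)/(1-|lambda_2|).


lambda_2 = |1 - p01 - p10| = |1 - 0.1600 - 0.4100| = 0.4300
t_mix ~ log(1/eps)/(1 - |lambda_2|)
= log(100)/(1 - 0.4300) = 4.6052/0.5700
= 8.0792

8.0792


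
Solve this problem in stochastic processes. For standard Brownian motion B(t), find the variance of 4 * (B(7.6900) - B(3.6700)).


Var(alpha*(B(t)-B(s))) = alpha^2 * (t-s)
= 4^2 * (7.6900 - 3.6700)
= 16 * 4.0200
= 64.3200

64.3200


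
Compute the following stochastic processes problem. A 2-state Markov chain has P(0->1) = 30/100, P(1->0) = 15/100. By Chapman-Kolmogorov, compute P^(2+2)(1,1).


P^4 = P^2 * P^2
Computing via matrix multiplication of the transition matrix.
Entry (1,1) of P^4 = 0.6972

0.6972


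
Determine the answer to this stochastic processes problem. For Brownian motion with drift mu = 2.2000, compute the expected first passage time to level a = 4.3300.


Expected first passage time = a/mu
= 4.3300/2.2000
= 1.9682

1.9682


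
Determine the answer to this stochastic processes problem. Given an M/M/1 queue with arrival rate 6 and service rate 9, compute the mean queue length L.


rho = 6/9 = 0.6667
L = rho/(1-rho)
= 0.6667/0.3333
= 2.0000

2.0000


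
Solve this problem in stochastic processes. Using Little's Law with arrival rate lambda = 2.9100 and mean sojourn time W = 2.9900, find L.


Little's Law: L = lambda * W
= 2.9100 * 2.9900
= 8.7009

8.7009


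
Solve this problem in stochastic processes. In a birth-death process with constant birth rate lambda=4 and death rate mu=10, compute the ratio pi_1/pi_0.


For birth-death process, pi_n/pi_0 = (lambda/mu)^n
= (4/10)^1
= 0.4000

0.4000


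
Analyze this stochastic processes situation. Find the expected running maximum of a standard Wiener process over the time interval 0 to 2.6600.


E(max B(s)) = sqrt(2t/pi)
= sqrt(2*2.6600/pi)
= sqrt(1.6934)
= 1.3013

1.3013


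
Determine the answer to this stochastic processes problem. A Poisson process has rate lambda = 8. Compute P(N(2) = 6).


P(N(t)=k) = (lambda*t)^k * exp(-lambda*t) / k!
lambda*t = 16
= 16^6 * exp(-16) / 6!
= 16777216 * 1.1254e-07 / 720
= 0.0026

0.0026


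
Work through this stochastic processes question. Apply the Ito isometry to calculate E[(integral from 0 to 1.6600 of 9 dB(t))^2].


By Ito isometry: E[(int f dB)^2] = int f^2 dt
= 9^2 * 1.6600
= 81 * 1.6600 = 134.4600

134.4600


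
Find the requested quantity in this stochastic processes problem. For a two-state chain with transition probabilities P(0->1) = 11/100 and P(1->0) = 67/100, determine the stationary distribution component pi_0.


Stationary distribution: pi_0 = p10/(p01+p10), pi_1 = p01/(p01+p10)
p01 = 0.1100, p10 = 0.6700
pi_0 = 0.8590

0.8590


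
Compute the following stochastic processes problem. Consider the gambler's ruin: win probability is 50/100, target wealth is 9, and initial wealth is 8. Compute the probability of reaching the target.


p = 1/2: P(win) = i/N = 8/9
= 0.8889

0.8889


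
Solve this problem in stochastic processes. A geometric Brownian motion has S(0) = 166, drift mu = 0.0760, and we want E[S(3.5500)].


E[S(t)] = S(0) * exp(mu * t)
= 166 * exp(0.0760 * 3.5500)
= 166 * 1.3097
= 217.4106

217.4106


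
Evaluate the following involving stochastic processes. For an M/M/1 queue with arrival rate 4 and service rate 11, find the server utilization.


rho = lambda/mu
= 4/11
= 0.3636

0.3636


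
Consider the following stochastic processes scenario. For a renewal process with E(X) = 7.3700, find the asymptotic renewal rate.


Long-run renewal rate = 1/E(X)
= 1/7.3700
= 0.1357

0.1357


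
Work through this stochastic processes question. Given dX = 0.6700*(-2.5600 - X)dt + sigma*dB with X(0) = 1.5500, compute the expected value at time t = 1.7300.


E[X(t)] = mu + (X(0) - mu)*exp(-theta*t)
= -2.5600 + (1.5500 - -2.5600)*exp(-0.6700*1.7300)
= -2.5600 + 4.1100 * 0.3138
= -1.2704

-1.2704


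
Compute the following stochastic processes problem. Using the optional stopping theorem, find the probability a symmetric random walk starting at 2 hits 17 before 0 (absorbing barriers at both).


By optional stopping theorem: E(M at tau) = M(0) = 2
P(hit 17)*17 + P(hit 0)*0 = 2
P(hit 17) = (2 - 0)/(17 - 0) = 2/17 = 0.1176

0.1176


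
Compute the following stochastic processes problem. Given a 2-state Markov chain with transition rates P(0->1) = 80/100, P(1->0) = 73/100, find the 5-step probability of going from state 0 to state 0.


Computing P^5 by matrix multiplication.
P = [[0.2000, 0.8000], [0.7300, 0.2700]]
After raising P to the power 5:
P^5(0,0) = 0.4553

0.4553


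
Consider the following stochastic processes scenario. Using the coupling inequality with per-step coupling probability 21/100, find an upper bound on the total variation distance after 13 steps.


TV distance bound <= (1-delta)^n
= (1 - 0.2100)^13
= 0.7900^13
= 0.0467

0.0467


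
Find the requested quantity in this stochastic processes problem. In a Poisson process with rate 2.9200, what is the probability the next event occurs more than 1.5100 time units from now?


P(X > t) = exp(-lambda * t)
= exp(-2.9200 * 1.5100)
= exp(-4.4092) = 0.0122

0.0122


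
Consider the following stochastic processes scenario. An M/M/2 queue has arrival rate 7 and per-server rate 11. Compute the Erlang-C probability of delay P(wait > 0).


a = lambda/mu = 0.6364
rho = a/c = 0.3182
Erlang-C formula applied:
C(c,a) = 0.1536

0.1536


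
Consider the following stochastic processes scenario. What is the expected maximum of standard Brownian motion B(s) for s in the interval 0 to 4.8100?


E(max B(s)) = sqrt(2t/pi)
= sqrt(2*4.8100/pi)
= sqrt(3.0621)
= 1.7499

1.7499


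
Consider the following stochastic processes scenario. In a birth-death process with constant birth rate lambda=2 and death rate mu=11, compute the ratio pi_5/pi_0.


For birth-death process, pi_n/pi_0 = (lambda/mu)^n
= (2/11)^5
= 1.9869e-04

1.9869e-04


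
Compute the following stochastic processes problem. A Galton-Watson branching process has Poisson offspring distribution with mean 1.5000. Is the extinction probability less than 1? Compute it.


Since mu = 1.5000 > 1, extinction prob q < 1.
Solve s = exp(mu*(s-1)) iteratively.
q = 0.4172

0.4172


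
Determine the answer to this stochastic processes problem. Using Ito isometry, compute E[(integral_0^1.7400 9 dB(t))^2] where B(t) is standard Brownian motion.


By Ito isometry: E[(int f dB)^2] = int f^2 dt
= 9^2 * 1.7400
= 81 * 1.7400 = 140.9400

140.9400


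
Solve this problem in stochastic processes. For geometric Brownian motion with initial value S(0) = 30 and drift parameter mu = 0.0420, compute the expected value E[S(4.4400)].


E[S(t)] = S(0) * exp(mu * t)
= 30 * exp(0.0420 * 4.4400)
= 30 * 1.2050
= 36.1500

36.1500


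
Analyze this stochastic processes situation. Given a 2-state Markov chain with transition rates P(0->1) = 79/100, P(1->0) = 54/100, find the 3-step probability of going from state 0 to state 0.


Computing P^3 by matrix multiplication.
P = [[0.2100, 0.7900], [0.5400, 0.4600]]
After raising P to the power 3:
P^3(0,0) = 0.3847

0.3847


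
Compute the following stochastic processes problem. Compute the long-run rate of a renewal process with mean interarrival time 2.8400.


Long-run renewal rate = 1/E(X)
= 1/2.8400
= 0.3521

0.3521


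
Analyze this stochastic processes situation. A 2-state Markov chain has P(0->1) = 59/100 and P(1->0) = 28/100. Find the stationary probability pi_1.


Stationary distribution: pi_0 = p10/(p01+p10), pi_1 = p01/(p01+p10)
p01 = 0.5900, p10 = 0.2800
pi_1 = 0.6782

0.6782


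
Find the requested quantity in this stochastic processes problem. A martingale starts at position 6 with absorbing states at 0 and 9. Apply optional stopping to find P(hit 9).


By optional stopping theorem: E(M at tau) = M(0) = 6
P(hit 9)*9 + P(hit 0)*0 = 6
P(hit 9) = (6 - 0)/(9 - 0) = 2/3 = 0.6667

0.6667


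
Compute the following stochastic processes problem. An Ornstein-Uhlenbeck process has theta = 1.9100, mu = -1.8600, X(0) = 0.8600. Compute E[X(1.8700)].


E[X(t)] = mu + (X(0) - mu)*exp(-theta*t)
= -1.8600 + (0.8600 - -1.8600)*exp(-1.9100*1.8700)
= -1.8600 + 2.7200 * 0.0281
= -1.7835

-1.7835


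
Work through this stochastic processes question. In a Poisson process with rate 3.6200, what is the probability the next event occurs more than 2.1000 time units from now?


P(X > t) = exp(-lambda * t)
= exp(-3.6200 * 2.1000)
= exp(-7.6020) = 4.9945e-04

4.9945e-04


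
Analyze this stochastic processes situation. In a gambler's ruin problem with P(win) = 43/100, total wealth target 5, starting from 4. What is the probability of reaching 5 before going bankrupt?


Gambler's ruin formula:
r = q/p = 0.5700/0.4300 = 1.3256
P(win) = (1 - r^i)/(1 - r^N)
= (1 - 1.3256^4)/(1 - 1.3256^5)
= 0.6750

0.6750


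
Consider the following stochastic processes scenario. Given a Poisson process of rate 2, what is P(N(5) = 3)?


P(N(t)=k) = (lambda*t)^k * exp(-lambda*t) / k!
lambda*t = 10
= 10^3 * exp(-10) / 3!
= 1000 * 4.5400e-05 / 6
= 0.0076

0.0076


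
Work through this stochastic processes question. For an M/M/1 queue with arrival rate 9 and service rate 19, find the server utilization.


rho = lambda/mu
= 9/19
= 0.4737

0.4737


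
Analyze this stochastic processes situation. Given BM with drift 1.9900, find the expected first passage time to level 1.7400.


Expected first passage time = a/mu
= 1.7400/1.9900
= 0.8744

0.8744


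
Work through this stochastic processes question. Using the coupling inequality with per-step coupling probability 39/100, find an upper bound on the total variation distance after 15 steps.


TV distance bound <= (1-delta)^n
= (1 - 0.3900)^15
= 0.6100^15
= 6.0249e-04

6.0249e-04


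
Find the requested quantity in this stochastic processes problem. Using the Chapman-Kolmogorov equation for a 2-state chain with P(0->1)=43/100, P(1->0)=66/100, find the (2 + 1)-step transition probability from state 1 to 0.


P^3 = P^2 * P^1
Computing via matrix multiplication of the transition matrix.
Entry (1,0) of P^3 = 0.6059

0.6059


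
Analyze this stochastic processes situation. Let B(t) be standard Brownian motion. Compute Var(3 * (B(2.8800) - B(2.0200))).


Var(alpha*(B(t)-B(s))) = alpha^2 * (t-s)
= 3^2 * (2.8800 - 2.0200)
= 9 * 0.8600
= 7.7400

7.7400


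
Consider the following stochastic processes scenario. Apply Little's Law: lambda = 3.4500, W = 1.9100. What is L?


Little's Law: L = lambda * W
= 3.4500 * 1.9100
= 6.5895

6.5895


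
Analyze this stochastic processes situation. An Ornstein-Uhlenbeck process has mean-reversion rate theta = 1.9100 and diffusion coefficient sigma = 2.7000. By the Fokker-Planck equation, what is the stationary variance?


Stationary variance = sigma^2 / (2*theta)
= 2.7000^2 / (2*1.9100)
= 7.2900 / 3.8200
= 1.9084

1.9084


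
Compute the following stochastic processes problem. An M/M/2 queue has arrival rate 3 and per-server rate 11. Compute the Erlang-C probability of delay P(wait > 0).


a = lambda/mu = 0.2727
rho = a/c = 0.1364
Erlang-C formula applied:
C(c,a) = 0.0327

0.0327


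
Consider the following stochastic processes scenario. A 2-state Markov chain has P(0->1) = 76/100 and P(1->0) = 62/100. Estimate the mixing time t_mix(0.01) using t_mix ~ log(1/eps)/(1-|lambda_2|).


lambda_2 = |1 - p01 - p10| = |1 - 0.7600 - 0.6200| = 0.3800
t_mix ~ log(1/eps)/(1 - |lambda_2|)
= log(100)/(1 - 0.3800) = 4.6052/0.6200
= 7.4277

7.4277


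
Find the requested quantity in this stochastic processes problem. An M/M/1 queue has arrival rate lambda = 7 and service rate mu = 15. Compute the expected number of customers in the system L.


rho = 7/15 = 0.4667
L = rho/(1-rho)
= 0.4667/0.5333
= 0.8750

0.8750


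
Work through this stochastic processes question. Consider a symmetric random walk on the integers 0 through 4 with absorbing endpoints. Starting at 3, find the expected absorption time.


For symmetric RW on 0,...,N with absorbing barriers, E(i) = i*(N-i)
E(3) = 3 * 1 = 3

3


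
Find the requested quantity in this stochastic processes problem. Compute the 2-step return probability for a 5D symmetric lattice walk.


P(return in 2 steps) = P(reverse first step) = 1/(2d)
= 1/10
= 0.1000

0.1000


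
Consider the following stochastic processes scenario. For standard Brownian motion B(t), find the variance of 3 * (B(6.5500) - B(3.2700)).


Var(alpha*(B(t)-B(s))) = alpha^2 * (t-s)
= 3^2 * (6.5500 - 3.2700)
= 9 * 3.2800
= 29.5200

29.5200


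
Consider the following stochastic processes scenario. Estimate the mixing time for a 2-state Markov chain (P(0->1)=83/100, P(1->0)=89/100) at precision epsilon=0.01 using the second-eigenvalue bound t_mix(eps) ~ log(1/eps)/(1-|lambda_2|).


lambda_2 = |1 - p01 - p10| = |1 - 0.8300 - 0.8900| = 0.7200
t_mix ~ log(1/eps)/(1 - |lambda_2|)
= log(100)/(1 - 0.7200) = 4.6052/0.2800
= 16.4470

16.4470


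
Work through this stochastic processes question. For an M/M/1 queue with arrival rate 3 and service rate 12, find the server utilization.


rho = lambda/mu
= 3/12
= 0.2500

0.2500


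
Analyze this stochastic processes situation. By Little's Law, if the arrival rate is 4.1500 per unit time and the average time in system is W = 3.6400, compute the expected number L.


Little's Law: L = lambda * W
= 4.1500 * 3.6400
= 15.1060

15.1060


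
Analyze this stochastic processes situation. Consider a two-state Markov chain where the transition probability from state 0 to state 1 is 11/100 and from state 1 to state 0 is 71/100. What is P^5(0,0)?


Computing P^5 by matrix multiplication.
P = [[0.8900, 0.1100], [0.7100, 0.2900]]
After raising P to the power 5:
P^5(0,0) = 0.8659

0.8659


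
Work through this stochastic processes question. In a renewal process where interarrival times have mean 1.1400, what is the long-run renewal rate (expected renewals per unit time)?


Long-run renewal rate = 1/E(X)
= 1/1.1400
= 0.8772

0.8772


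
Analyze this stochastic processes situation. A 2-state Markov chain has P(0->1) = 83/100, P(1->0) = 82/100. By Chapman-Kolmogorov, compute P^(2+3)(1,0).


P^5 = P^2 * P^3
Computing via matrix multiplication of the transition matrix.
Entry (1,0) of P^5 = 0.5546

0.5546


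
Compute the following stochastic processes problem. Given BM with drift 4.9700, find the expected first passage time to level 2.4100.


Expected first passage time = a/mu
= 2.4100/4.9700
= 0.4849

0.4849


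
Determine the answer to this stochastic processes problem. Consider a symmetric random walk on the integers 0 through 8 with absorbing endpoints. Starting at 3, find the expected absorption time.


For symmetric RW on 0,...,N with absorbing barriers, E(i) = i*(N-i)
E(3) = 3 * 5 = 15

15


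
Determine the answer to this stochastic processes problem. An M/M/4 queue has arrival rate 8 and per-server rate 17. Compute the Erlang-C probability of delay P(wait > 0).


a = lambda/mu = 0.4706
rho = a/c = 0.1176
Erlang-C formula applied:
C(c,a) = 0.0014

0.0014
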